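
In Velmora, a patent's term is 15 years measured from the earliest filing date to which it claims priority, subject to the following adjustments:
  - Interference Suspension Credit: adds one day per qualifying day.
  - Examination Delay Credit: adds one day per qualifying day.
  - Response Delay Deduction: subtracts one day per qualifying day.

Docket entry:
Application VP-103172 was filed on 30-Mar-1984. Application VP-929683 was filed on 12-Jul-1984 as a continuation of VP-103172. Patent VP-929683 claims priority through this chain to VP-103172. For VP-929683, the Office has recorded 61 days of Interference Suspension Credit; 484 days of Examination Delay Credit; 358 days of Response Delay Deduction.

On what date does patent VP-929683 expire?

Earliest priority filing: 30 March 1984.
Base term: 30 March 1984 + 15 years → 30 March 1999.
Interference Suspension Credit: +61 days → 30 May 1999.
Examination Delay Credit: +484 days → 25 September 2000.
Response Delay Deduction: −358 days → 3 October 1999.

October 3, 1999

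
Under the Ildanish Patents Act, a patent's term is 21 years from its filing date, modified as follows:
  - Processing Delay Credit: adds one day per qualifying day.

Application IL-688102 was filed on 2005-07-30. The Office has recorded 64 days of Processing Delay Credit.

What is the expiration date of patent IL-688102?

Base term: filing date + 21 years → 30 July 2026.
Processing Delay Credit: +64 days → 2 October 2026.

2026-10-02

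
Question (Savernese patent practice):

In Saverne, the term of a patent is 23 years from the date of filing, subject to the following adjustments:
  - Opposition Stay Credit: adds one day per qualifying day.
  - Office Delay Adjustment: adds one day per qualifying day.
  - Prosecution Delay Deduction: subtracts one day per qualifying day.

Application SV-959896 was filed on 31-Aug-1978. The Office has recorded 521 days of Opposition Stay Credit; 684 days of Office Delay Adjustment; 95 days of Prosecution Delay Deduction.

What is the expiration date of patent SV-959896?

Base term: filing date + 23 years → 31 August 2001.
Opposition Stay Credit: +521 days → 3 February 2003.
Office Delay Adjustment: +684 days → 18 December 2004.
Prosecution Delay Deduction: −95 days → 14 September 2004.

September 14, 2004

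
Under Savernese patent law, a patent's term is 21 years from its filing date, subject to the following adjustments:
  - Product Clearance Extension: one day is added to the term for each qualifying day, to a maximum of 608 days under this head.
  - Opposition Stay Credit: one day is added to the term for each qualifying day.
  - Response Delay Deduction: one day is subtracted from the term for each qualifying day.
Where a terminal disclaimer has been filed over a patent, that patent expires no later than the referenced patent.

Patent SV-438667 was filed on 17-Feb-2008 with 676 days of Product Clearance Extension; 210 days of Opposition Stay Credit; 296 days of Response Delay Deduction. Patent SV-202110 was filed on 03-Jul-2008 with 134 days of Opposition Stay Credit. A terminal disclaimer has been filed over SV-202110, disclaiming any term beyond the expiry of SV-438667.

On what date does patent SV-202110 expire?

2029-11-14

Natural term of SV-202110:
  Base: filing + 21 years → 3 July 2029.
  Opposition Stay Credit: +134 days → 14 November 2029.
Expiry of referenced patent SV-438667:
  Base: filing + 21 years → 17 February 2029.
  Product Clearance Extension: 676 days claimed exceeds the 608-day cap, so +608 days → 18 October 2030.
  Opposition Stay Credit: +210 days → 16 May 2031.
  Response Delay Deduction: −296 days → 24 July 2030.
Terminal disclaimer: SV-202110 expires on the earlier of 14 November 2029 and 24 July 2030.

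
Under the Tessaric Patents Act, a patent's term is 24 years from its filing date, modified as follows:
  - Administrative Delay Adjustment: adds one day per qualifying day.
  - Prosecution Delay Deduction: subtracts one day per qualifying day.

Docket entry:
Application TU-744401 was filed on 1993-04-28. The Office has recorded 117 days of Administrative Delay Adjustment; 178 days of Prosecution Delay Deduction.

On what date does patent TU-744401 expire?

2017-02-26

Base term: filing date + 24 years → 28 April 2017.
Administrative Delay Adjustment: +117 days → 23 August 2017.
Prosecution Delay Deduction: −178 days → 26 February 2017.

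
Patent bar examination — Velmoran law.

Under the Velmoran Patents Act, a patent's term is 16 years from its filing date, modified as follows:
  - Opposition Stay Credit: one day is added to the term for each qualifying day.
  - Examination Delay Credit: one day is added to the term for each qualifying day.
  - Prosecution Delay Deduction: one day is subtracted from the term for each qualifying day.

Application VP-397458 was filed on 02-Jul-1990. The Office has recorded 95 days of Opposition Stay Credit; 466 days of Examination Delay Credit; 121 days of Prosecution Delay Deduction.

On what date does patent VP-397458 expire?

2007-09-15

Base term: filing date + 16 years → 2 July 2006.
Opposition Stay Credit: +95 days → 5 October 2006.
Examination Delay Credit: +466 days → 14 January 2008.
Prosecution Delay Deduction: −121 days → 15 September 2007.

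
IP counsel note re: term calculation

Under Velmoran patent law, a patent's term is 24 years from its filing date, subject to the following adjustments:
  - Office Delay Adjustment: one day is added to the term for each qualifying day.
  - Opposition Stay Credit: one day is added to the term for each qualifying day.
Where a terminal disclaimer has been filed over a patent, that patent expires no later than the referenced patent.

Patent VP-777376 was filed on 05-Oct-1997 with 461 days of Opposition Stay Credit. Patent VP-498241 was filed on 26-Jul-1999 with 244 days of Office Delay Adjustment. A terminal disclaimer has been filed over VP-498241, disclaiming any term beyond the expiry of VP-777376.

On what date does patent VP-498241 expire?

2023-01-09

Natural term of VP-498241:
  Base: filing + 24 years → 26 July 2023.
  Office Delay Adjustment: +244 days → 26 March 2024.
Expiry of referenced patent VP-777376:
  Base: filing + 24 years → 5 October 2021.
  Opposition Stay Credit: +461 days → 9 January 2023.
Terminal disclaimer: VP-498241 expires on the earlier of 26 March 2024 and 9 January 2023.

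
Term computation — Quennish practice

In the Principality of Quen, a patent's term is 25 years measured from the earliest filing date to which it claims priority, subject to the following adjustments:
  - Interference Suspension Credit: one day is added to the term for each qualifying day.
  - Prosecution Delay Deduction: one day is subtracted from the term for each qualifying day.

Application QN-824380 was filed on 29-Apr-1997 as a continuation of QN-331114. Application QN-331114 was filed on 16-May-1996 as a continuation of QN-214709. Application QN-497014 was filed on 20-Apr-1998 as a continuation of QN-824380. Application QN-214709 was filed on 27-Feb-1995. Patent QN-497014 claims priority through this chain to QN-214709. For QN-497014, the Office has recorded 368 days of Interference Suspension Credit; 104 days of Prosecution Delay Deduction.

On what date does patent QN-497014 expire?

November 17, 2020

Earliest priority filing: 27 February 1995.
Base term: 27 February 1995 + 25 years → 27 February 2020.
Interference Suspension Credit: +368 days → 1 March 2021.
Prosecution Delay Deduction: −104 days → 17 November 2020.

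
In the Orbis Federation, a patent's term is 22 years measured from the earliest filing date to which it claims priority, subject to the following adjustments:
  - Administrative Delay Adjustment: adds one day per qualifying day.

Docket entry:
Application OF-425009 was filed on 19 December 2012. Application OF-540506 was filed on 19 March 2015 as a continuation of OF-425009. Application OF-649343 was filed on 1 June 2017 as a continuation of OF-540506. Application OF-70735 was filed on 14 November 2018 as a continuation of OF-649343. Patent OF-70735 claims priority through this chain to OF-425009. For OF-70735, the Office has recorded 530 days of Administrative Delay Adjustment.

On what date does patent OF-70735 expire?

June 1, 2036

Earliest priority filing: 19 December 2012.
Base term: 19 December 2012 + 22 years → 19 December 2034.
Administrative Delay Adjustment: +530 days → 1 June 2036.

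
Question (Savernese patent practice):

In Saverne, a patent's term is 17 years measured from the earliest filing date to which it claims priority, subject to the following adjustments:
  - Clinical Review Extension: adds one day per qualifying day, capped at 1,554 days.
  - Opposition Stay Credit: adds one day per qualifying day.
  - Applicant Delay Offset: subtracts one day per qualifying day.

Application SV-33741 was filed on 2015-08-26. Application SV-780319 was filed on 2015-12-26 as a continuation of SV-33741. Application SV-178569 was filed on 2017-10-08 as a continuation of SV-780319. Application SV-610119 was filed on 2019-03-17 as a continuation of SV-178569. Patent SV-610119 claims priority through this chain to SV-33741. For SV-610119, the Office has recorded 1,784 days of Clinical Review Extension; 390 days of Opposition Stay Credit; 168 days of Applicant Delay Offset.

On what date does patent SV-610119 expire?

July 7, 2037

Earliest priority filing: 26 August 2015.
Base term: 26 August 2015 + 17 years → 26 August 2032.
Clinical Review Extension: 1784 days claimed exceeds the 1554-day cap, so +1554 days → 27 November 2036.
Opposition Stay Credit: +390 days → 22 December 2037.
Applicant Delay Offset: −168 days → 7 July 2037.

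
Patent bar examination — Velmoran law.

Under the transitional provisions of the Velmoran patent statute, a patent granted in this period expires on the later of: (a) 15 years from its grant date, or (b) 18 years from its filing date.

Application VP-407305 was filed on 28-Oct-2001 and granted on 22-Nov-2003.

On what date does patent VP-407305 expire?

October 28, 2019

(a) grant + 15 years → 22 November 2018.
(b) filing + 18 years → 28 October 2019.
Later of the two: 28 October 2019.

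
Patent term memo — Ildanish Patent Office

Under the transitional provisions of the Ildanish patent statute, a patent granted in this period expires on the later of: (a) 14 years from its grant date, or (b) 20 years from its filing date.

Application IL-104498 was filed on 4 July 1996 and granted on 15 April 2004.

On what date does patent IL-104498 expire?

(a) grant + 14 years → 15 April 2018.
(b) filing + 20 years → 4 July 2016.
Later of the two: 15 April 2018.

April 15, 2018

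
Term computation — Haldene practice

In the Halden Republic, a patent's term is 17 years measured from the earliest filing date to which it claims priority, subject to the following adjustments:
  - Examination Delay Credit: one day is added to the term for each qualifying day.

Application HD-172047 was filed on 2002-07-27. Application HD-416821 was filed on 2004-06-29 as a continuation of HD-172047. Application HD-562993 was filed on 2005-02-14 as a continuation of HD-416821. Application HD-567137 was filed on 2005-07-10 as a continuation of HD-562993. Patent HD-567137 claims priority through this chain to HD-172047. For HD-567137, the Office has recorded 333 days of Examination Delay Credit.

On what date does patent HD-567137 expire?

June 24, 2020

Earliest priority filing: 27 July 2002.
Base term: 27 July 2002 + 17 years → 27 July 2019.
Examination Delay Credit: +333 days → 24 June 2020.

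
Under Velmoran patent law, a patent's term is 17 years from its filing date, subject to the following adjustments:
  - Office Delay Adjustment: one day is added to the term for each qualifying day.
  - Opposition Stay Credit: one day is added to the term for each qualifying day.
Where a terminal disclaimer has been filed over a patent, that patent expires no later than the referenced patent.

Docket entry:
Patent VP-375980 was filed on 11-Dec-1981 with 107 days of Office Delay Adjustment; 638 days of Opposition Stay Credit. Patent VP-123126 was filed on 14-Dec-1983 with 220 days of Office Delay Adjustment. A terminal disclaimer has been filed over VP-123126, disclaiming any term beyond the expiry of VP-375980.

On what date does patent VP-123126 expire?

Natural term of VP-123126:
  Base: filing + 17 years → 14 December 2000.
  Office Delay Adjustment: +220 days → 22 July 2001.
Expiry of referenced patent VP-375980:
  Base: filing + 17 years → 11 December 1998.
  Office Delay Adjustment: +107 days → 28 March 1999.
  Opposition Stay Credit: +638 days → 25 December 2000.
Terminal disclaimer: VP-123126 expires on the earlier of 22 July 2001 and 25 December 2000.

2000-12-25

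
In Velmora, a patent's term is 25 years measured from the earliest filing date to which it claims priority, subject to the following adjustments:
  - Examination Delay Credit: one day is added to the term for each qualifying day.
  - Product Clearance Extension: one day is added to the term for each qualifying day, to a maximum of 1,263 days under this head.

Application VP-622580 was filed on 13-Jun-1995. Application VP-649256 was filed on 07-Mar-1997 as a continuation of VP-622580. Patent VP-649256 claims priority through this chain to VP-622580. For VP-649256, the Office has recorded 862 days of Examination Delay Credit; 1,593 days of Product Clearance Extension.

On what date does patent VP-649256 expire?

Earliest priority filing: 13 June 1995.
Base term: 13 June 1995 + 25 years → 13 June 2020.
Examination Delay Credit: +862 days → 23 October 2022.
Product Clearance Extension: 1593 days claimed exceeds the 1263-day cap, so +1263 days → 8 April 2026.

April 8, 2026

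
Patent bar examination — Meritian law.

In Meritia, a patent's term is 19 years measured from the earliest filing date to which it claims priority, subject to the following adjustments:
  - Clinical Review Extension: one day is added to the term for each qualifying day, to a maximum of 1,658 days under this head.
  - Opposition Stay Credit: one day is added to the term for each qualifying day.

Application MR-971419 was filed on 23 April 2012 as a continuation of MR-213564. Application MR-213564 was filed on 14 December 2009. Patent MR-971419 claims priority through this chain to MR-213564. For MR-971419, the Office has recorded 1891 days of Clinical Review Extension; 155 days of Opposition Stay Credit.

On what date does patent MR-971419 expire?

Earliest priority filing: 14 December 2009.
Base term: 14 December 2009 + 19 years → 14 December 2028.
Clinical Review Extension: 1891 days claimed exceeds the 1658-day cap, so +1658 days → 29 June 2033.
Opposition Stay Credit: +155 days → 1 December 2033.

December 1, 2033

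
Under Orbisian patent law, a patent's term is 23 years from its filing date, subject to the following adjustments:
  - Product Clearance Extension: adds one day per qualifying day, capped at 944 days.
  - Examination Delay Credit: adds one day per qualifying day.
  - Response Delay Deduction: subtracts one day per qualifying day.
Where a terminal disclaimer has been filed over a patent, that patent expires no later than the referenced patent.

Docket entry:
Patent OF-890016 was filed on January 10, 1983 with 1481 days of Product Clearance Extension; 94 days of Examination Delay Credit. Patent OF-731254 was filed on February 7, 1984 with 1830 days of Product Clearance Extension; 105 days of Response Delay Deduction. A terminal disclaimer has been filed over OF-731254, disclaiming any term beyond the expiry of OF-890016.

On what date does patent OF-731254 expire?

November 13, 2008

Natural term of OF-731254:
  Base: filing + 23 years → 7 February 2007.
  Product Clearance Extension: 1830 days claimed exceeds the 944-day cap, so +944 days → 8 September 2009.
  Response Delay Deduction: −105 days → 26 May 2009.
Expiry of referenced patent OF-890016:
  Base: filing + 23 years → 10 January 2006.
  Product Clearance Extension: 1481 days claimed exceeds the 944-day cap, so +944 days → 11 August 2008.
  Examination Delay Credit: +94 days → 13 November 2008.
Terminal disclaimer: OF-731254 expires on the earlier of 26 May 2009 and 13 November 2008.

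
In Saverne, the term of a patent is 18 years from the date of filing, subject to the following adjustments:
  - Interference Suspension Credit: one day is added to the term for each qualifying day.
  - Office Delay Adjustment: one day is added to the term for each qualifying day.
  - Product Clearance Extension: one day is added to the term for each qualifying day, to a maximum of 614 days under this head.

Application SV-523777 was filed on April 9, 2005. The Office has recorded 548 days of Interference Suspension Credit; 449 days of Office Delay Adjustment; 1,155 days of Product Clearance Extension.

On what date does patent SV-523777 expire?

September 6, 2027

Base term: filing date + 18 years → 9 April 2023.
Interference Suspension Credit: +548 days → 8 October 2024.
Office Delay Adjustment: +449 days → 31 December 2025.
Product Clearance Extension: 1155 days claimed exceeds the 614-day cap, so +614 days → 6 September 2027.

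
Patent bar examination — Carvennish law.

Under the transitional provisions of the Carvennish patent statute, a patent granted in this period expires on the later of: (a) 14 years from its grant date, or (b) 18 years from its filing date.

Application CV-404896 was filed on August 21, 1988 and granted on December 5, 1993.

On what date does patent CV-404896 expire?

(a) grant + 14 years → 5 December 2007.
(b) filing + 18 years → 21 August 2006.
Later of the two: 5 December 2007.

December 5, 2007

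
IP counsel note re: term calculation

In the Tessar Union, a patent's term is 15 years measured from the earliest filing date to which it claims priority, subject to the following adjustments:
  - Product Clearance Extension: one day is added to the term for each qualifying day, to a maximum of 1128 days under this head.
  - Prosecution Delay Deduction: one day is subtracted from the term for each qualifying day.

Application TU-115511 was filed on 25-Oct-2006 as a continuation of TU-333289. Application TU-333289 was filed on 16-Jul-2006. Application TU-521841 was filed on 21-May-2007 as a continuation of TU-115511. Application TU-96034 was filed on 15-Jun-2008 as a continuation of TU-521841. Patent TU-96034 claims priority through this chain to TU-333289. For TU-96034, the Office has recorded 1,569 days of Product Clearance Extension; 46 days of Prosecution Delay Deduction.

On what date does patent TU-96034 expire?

2024-07-02

Earliest priority filing: 16 July 2006.
Base term: 16 July 2006 + 15 years → 16 July 2021.
Product Clearance Extension: 1569 days claimed exceeds the 1128-day cap, so +1128 days → 17 August 2024.
Prosecution Delay Deduction: −46 days → 2 July 2024.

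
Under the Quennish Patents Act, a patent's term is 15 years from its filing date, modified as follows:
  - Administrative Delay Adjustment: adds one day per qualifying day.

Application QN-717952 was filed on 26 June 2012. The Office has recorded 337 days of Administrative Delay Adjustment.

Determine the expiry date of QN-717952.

2028-05-28

Base term: filing date + 15 years → 26 June 2027.
Administrative Delay Adjustment: +337 days → 28 May 2028.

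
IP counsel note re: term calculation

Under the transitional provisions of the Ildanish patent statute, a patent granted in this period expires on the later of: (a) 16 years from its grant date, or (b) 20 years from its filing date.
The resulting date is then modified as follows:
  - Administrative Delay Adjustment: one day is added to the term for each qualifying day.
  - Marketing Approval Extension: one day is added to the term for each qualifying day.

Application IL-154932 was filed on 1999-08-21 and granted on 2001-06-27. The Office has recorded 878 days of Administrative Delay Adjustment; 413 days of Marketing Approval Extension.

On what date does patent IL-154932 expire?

March 4, 2023

(a) grant + 16 years → 27 June 2017.
(b) filing + 20 years → 21 August 2019.
Later of the two: 21 August 2019.
Administrative Delay Adjustment: +878 days → 15 January 2022.
Marketing Approval Extension: +413 days → 4 March 2023.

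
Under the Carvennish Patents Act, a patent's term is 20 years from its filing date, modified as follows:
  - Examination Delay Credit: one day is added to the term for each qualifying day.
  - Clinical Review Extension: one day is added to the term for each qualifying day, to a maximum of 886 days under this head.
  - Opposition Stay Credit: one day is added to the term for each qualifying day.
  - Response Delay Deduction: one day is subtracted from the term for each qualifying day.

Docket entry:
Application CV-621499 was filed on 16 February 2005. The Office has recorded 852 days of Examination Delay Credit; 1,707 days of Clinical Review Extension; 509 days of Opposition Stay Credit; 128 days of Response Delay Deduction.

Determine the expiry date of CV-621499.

Base term: filing date + 20 years → 16 February 2025.
Examination Delay Credit: +852 days → 18 June 2027.
Clinical Review Extension: 1707 days claimed exceeds the 886-day cap, so +886 days → 20 November 2029.
Opposition Stay Credit: +509 days → 13 April 2031.
Response Delay Deduction: −128 days → 6 December 2030.

2030-12-06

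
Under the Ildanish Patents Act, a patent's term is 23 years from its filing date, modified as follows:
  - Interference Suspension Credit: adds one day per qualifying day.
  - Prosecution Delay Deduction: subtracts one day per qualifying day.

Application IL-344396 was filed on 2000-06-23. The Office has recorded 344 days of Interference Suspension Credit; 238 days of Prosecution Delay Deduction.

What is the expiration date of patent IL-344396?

2023-10-07

Base term: filing date + 23 years → 23 June 2023.
Interference Suspension Credit: +344 days → 1 June 2024.
Prosecution Delay Deduction: −238 days → 7 October 2023.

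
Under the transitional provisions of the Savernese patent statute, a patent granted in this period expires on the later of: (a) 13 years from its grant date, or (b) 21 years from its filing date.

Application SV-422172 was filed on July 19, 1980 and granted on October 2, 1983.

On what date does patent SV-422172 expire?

(a) grant + 13 years → 2 October 1996.
(b) filing + 21 years → 19 July 2001.
Later of the two: 19 July 2001.

July 19, 2001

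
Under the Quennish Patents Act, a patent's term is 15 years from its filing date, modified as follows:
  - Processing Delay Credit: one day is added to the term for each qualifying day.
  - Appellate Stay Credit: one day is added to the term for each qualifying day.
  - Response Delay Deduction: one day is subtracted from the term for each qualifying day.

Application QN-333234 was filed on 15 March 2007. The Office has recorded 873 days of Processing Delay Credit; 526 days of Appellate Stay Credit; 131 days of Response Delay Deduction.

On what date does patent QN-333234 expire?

Base term: filing date + 15 years → 15 March 2022.
Processing Delay Credit: +873 days → 4 August 2024.
Appellate Stay Credit: +526 days → 12 January 2026.
Response Delay Deduction: −131 days → 3 September 2025.

September 3, 2025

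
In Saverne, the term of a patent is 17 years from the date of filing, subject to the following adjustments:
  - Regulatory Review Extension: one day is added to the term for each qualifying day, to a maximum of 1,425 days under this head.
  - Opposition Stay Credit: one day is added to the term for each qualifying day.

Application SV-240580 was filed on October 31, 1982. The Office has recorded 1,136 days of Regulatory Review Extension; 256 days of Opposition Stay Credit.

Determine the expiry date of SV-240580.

Base term: filing date + 17 years → 31 October 1999.
Regulatory Review Extension: 1136 days (within the 1425-day cap) → +1136 days → 10 December 2002.
Opposition Stay Credit: +256 days → 23 August 2003.

August 23, 2003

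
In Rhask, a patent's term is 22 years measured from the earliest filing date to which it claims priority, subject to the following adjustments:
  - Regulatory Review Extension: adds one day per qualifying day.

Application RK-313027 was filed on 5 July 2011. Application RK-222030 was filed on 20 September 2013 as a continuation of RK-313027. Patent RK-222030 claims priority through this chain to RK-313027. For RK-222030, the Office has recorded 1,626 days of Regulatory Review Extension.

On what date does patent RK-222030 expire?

December 17, 2037

Earliest priority filing: 5 July 2011.
Base term: 5 July 2011 + 22 years → 5 July 2033.
Regulatory Review Extension: +1626 days → 17 December 2037.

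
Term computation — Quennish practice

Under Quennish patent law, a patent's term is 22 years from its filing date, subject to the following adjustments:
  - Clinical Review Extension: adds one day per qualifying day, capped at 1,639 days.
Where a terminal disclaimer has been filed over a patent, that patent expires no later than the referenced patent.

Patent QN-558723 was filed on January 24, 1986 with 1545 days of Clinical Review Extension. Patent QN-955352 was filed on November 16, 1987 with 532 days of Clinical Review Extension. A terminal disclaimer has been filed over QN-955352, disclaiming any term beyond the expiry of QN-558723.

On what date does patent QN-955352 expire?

May 2, 2011

Natural term of QN-955352:
  Base: filing + 22 years → 16 November 2009.
  Clinical Review Extension: 532 days (within the 1639-day cap) → +532 days → 2 May 2011.
Expiry of referenced patent QN-558723:
  Base: filing + 22 years → 24 January 2008.
  Clinical Review Extension: 1545 days (within the 1639-day cap) → +1545 days → 17 April 2012.
Terminal disclaimer: QN-955352 expires on the earlier of 2 May 2011 and 17 April 2012.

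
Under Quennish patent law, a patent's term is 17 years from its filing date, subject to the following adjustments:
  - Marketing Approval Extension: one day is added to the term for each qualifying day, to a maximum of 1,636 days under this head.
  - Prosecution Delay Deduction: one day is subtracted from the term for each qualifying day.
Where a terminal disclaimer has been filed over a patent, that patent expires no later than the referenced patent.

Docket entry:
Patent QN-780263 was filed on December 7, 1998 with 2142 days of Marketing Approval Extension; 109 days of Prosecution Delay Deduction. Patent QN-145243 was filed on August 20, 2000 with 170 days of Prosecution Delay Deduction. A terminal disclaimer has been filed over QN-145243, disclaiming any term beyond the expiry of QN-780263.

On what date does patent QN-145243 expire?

2017-03-03

Natural term of QN-145243:
  Base: filing + 17 years → 20 August 2017.
  Prosecution Delay Deduction: −170 days → 3 March 2017.
Expiry of referenced patent QN-780263:
  Base: filing + 17 years → 7 December 2015.
  Marketing Approval Extension: 2142 days claimed exceeds the 1636-day cap, so +1636 days → 30 May 2020.
  Prosecution Delay Deduction: −109 days → 11 February 2020.
Terminal disclaimer: QN-145243 expires on the earlier of 3 March 2017 and 11 February 2020.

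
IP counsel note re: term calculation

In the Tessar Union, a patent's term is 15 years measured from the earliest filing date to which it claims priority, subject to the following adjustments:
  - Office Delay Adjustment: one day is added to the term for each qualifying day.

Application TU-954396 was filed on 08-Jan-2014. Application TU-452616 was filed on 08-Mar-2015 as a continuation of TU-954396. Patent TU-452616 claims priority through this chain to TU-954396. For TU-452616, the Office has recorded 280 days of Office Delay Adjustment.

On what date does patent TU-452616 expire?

2029-10-15

Earliest priority filing: 8 January 2014.
Base term: 8 January 2014 + 15 years → 8 January 2029.
Office Delay Adjustment: +280 days → 15 October 2029.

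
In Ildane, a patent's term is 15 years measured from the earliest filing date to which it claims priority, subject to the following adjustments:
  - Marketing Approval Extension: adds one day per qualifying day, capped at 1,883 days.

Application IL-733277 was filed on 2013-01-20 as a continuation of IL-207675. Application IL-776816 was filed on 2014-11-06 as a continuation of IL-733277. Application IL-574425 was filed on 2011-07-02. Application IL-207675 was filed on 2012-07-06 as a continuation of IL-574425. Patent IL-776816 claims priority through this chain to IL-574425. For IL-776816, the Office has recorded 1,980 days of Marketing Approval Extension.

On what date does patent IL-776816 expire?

2031-08-28

Earliest priority filing: 2 July 2011.
Base term: 2 July 2011 + 15 years → 2 July 2026.
Marketing Approval Extension: 1980 days claimed exceeds the 1883-day cap, so +1883 days → 28 August 2031.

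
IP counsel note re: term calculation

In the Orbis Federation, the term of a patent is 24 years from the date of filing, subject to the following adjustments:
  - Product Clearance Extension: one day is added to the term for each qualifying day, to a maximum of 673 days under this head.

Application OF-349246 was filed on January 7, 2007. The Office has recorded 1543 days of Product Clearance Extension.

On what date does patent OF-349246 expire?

Base term: filing date + 24 years → 7 January 2031.
Product Clearance Extension: 1543 days claimed exceeds the 673-day cap, so +673 days → 10 November 2032.

2032-11-10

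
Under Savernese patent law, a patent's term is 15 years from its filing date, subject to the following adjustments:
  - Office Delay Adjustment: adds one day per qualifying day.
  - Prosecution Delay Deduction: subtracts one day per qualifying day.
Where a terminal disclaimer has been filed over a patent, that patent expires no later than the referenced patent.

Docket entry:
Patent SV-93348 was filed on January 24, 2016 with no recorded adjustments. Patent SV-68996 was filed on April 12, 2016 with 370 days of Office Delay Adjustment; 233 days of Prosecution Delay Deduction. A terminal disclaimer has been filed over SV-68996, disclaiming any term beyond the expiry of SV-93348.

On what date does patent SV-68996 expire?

January 24, 2031

Natural term of SV-68996:
  Base: filing + 15 years → 12 April 2031.
  Office Delay Adjustment: +370 days → 16 April 2032.
  Prosecution Delay Deduction: −233 days → 27 August 2031.
Expiry of referenced patent SV-93348:
  Base: filing + 15 years → 24 January 2031.
Terminal disclaimer: SV-68996 expires on the earlier of 27 August 2031 and 24 January 2031.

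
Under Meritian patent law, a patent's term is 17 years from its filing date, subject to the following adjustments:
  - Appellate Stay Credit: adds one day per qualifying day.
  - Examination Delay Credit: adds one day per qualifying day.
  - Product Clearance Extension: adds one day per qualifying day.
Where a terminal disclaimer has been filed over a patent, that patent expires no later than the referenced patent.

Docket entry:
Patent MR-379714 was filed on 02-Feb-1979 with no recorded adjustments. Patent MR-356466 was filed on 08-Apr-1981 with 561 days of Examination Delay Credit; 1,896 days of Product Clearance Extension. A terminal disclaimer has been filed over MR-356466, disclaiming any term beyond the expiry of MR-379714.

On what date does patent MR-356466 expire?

Natural term of MR-356466:
  Base: filing + 17 years → 8 April 1998.
  Examination Delay Credit: +561 days → 21 October 1999.
  Product Clearance Extension: +1896 days → 29 December 2004.
Expiry of referenced patent MR-379714:
  Base: filing + 17 years → 2 February 1996.
Terminal disclaimer: MR-356466 expires on the earlier of 29 December 2004 and 2 February 1996.

1996-02-02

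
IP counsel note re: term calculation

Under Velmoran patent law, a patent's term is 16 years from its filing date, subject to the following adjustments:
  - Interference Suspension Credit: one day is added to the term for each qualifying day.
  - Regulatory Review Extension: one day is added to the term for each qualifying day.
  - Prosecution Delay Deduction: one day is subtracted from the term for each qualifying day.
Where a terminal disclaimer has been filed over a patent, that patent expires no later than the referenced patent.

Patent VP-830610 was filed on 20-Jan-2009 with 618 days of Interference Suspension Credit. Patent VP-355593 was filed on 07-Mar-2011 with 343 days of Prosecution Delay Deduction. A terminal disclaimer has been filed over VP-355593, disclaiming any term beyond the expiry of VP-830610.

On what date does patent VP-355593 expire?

Natural term of VP-355593:
  Base: filing + 16 years → 7 March 2027.
  Prosecution Delay Deduction: −343 days → 29 March 2026.
Expiry of referenced patent VP-830610:
  Base: filing + 16 years → 20 January 2025.
  Interference Suspension Credit: +618 days → 30 September 2026.
Terminal disclaimer: VP-355593 expires on the earlier of 29 March 2026 and 30 September 2026.

March 29, 2026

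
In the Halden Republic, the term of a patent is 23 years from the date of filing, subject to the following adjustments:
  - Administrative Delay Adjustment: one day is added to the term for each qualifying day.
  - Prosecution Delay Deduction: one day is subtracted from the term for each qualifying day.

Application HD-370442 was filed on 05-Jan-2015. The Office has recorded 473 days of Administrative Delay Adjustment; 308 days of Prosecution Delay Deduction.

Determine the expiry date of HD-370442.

June 19, 2038

Base term: filing date + 23 years → 5 January 2038.
Administrative Delay Adjustment: +473 days → 23 April 2039.
Prosecution Delay Deduction: −308 days → 19 June 2038.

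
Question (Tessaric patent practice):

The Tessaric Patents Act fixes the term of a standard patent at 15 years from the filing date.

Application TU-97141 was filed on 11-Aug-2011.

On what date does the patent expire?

Filing date + 15 years → 11 August 2026.

2026-08-11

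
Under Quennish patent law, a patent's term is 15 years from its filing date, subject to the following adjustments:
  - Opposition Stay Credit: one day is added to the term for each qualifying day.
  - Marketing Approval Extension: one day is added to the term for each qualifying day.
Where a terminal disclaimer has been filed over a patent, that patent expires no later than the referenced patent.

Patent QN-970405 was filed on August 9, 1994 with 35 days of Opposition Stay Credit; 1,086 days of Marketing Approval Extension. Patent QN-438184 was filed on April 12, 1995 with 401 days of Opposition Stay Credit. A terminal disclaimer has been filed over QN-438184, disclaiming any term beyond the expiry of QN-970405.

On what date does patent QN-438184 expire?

May 18, 2011

Natural term of QN-438184:
  Base: filing + 15 years → 12 April 2010.
  Opposition Stay Credit: +401 days → 18 May 2011.
Expiry of referenced patent QN-970405:
  Base: filing + 15 years → 9 August 2009.
  Opposition Stay Credit: +35 days → 13 September 2009.
  Marketing Approval Extension: +1086 days → 3 September 2012.
Terminal disclaimer: QN-438184 expires on the earlier of 18 May 2011 and 3 September 2012.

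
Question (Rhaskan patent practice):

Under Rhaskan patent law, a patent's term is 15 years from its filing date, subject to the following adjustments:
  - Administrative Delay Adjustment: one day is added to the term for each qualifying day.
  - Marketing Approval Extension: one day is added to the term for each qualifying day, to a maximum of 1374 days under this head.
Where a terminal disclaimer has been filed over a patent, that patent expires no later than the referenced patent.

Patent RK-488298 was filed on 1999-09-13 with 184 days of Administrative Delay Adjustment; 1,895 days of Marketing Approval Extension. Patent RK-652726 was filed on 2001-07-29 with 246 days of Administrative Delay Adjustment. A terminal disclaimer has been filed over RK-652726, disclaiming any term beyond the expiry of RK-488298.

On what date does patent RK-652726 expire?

Natural term of RK-652726:
  Base: filing + 15 years → 29 July 2016.
  Administrative Delay Adjustment: +246 days → 1 April 2017.
Expiry of referenced patent RK-488298:
  Base: filing + 15 years → 13 September 2014.
  Administrative Delay Adjustment: +184 days → 16 March 2015.
  Marketing Approval Extension: 1895 days claimed exceeds the 1374-day cap, so +1374 days → 19 December 2018.
Terminal disclaimer: RK-652726 expires on the earlier of 1 April 2017 and 19 December 2018.

April 1, 2017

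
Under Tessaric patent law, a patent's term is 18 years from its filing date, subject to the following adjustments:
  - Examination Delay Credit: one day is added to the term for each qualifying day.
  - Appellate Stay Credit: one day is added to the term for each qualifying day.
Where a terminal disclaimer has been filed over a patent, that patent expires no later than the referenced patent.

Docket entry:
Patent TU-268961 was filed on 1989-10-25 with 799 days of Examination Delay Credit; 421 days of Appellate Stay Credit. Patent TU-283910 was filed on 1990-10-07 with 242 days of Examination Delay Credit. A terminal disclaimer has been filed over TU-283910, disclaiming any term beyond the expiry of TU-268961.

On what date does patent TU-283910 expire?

Natural term of TU-283910:
  Base: filing + 18 years → 7 October 2008.
  Examination Delay Credit: +242 days → 6 June 2009.
Expiry of referenced patent TU-268961:
  Base: filing + 18 years → 25 October 2007.
  Examination Delay Credit: +799 days → 1 January 2010.
  Appellate Stay Credit: +421 days → 26 February 2011.
Terminal disclaimer: TU-283910 expires on the earlier of 6 June 2009 and 26 February 2011.

June 6, 2009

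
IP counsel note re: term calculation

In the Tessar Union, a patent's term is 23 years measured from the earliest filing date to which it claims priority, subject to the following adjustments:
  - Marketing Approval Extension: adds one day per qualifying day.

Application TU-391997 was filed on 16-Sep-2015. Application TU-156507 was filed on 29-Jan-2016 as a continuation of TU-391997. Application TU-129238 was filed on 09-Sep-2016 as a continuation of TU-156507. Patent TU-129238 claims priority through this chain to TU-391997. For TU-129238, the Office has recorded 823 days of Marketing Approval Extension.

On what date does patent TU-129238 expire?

Earliest priority filing: 16 September 2015.
Base term: 16 September 2015 + 23 years → 16 September 2038.
Marketing Approval Extension: +823 days → 17 December 2040.

2040-12-17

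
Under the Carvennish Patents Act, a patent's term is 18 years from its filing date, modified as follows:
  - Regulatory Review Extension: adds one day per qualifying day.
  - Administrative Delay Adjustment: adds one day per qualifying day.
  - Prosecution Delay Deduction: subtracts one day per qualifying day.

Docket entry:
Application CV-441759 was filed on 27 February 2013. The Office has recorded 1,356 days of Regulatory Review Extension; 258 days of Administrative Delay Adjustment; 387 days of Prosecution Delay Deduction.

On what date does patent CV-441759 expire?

Base term: filing date + 18 years → 27 February 2031.
Regulatory Review Extension: +1356 days → 14 November 2034.
Administrative Delay Adjustment: +258 days → 30 July 2035.
Prosecution Delay Deduction: −387 days → 8 July 2034.

July 8, 2034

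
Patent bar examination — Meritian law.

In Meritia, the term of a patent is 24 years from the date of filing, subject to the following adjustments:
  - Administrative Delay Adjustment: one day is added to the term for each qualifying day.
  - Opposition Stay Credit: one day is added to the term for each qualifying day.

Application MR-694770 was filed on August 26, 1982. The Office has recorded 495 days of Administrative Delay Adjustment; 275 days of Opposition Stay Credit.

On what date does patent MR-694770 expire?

2008-10-04

Base term: filing date + 24 years → 26 August 2006.
Administrative Delay Adjustment: +495 days → 3 January 2008.
Opposition Stay Credit: +275 days → 4 October 2008.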